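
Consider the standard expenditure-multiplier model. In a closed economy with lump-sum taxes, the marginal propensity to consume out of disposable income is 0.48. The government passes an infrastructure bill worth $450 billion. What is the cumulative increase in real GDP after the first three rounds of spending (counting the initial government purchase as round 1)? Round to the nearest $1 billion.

Round 1 adds ΔG = $450 billion; each later round is MPC = 0.48 times the previous.
After 3 rounds: 450 + 216 + 103.68 = ΔG·(1 − c^3)/(1 − c) = 450 × (1 − 0.110592)/0.52 ≈ $770 billion.

$770 billion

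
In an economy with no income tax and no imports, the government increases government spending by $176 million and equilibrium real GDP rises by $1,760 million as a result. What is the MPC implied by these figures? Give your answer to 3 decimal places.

0.900

Implied spending multiplier k = ΔY/ΔG = 1,760/176 = 10.
Since k = 1/(1 − MPC), MPC = 1 − 1/k = 1 − ΔG/ΔY = 1 − 176/1,760 = 0.900.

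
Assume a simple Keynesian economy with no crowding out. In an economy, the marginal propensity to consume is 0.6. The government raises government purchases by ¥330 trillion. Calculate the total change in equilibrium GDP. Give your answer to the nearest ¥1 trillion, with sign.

Expenditure multiplier = 1/(1 − MPC) = 1/(1 − 0.6) = 1/0.4 = 2.5.
ΔY = k × ΔG = (+¥330 trillion) / 0.4 = +¥825 trillion.

+¥825 trillion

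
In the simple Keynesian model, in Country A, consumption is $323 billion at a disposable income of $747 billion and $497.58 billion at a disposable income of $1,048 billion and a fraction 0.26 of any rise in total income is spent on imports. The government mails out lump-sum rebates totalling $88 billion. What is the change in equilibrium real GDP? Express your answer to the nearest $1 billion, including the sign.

MPC = ΔC/ΔYd = (497.58 − 323)/(1,048 − 747) = 174.58/301 = 0.58.
A lump-sum tax change of −$88 billion shifts disposable income by +$88 billion; first-round consumption changes by −c × ΔT = −0.58 × (−$88 billion) = +$51.04 billion.
Expenditure multiplier = 1/(1 − c + m) = 1/(1 − 0.58 + 0.26) = 1/0.68 ≈ 1.471.
The tax multiplier is −c × k ≈ −0.853, so ΔY = k × (−c·ΔT) = (+$51.04 billion) / 0.68 ≈ +$75 billion.

+$75 billion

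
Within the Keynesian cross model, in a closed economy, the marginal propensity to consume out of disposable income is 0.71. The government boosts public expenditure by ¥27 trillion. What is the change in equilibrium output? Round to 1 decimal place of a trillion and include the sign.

+¥93.1 trillion

Government-spending multiplier = 1/(1 − MPC) = 1/(1 − 0.71) = 1/0.29 ≈ 3.448.
ΔY = k × ΔG = (+¥27 trillion) / 0.29 ≈ +¥93.1 trillion.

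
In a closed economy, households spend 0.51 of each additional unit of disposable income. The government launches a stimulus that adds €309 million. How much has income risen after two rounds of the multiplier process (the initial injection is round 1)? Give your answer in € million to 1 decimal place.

Round 1 adds ΔG = €309 million; each later round is MPC = 0.51 times the previous.
After 2 rounds: 309 + 157.59 = ΔG·(1 − c^2)/(1 − c) = 309 × (1 − 0.2601)/0.49 ≈ €466.6 million.

€466.6 million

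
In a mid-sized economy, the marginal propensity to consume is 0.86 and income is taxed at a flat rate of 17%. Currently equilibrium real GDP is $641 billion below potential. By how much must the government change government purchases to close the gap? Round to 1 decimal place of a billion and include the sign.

Spending multiplier = 1/(1 − c(1−t)) = 1/(1 − 0.86×0.83) = 1/0.2862 ≈ 3.494.
Need ΔY = +$641 billion, so ΔG = ΔY/k = (+$641 billion) × 0.2862 ≈ +$183.5 billion.
The government should increase government purchases by $183.5 billion.

+$183.5 billion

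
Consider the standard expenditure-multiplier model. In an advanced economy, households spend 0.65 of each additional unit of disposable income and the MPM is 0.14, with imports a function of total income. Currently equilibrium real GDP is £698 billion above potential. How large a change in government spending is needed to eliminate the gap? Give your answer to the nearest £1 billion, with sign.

Spending multiplier = 1/(1 − c + m) = 1/(1 − 0.65 + 0.14) = 1/0.49 ≈ 2.041.
Need ΔY = −£698 billion, so ΔG = ΔY/k = (−£698 billion) × 0.49 ≈ −£342 billion.
The government should cut government spending by £342 billion.

−£342 billion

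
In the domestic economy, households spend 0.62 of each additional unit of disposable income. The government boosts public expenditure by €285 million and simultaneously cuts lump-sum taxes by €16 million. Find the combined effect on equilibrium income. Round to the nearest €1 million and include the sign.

+€776 million

Expenditure multiplier = 1/(1 − MPC) = 1/(1 − 0.62) = 1/0.38 ≈ 2.632.
ΔG contributes k·ΔG = (+€285 million) / 0.38 = +€750 million.
ΔT of −€16 million changes first-round spending by −c·ΔT = +€9.92 million, contributing k·(−c·ΔT) = (+€9.92 million) / 0.38 ≈ +€26.1 million.
Net ΔY = k(ΔG − c·ΔT) = (+€294.92 million) / 0.38 ≈ +€776 million.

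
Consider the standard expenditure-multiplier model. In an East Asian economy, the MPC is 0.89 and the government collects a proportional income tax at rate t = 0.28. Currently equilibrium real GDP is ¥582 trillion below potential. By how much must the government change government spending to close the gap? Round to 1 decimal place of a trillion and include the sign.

Spending multiplier = 1/(1 − c(1−t)) = 1/(1 − 0.89×0.72) = 1/0.3592 ≈ 2.784.
Need ΔY = +¥582 trillion, so ΔG = ΔY/k = (+¥582 trillion) × 0.3592 ≈ +¥209.1 trillion.
The government should increase government spending by ¥209.1 trillion.

+¥209.1 trillion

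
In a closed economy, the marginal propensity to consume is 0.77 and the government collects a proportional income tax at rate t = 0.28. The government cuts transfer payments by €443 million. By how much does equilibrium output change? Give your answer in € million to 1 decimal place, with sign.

The transfer change shifts disposable income by −€443 million, so first-round consumption changes by c·ΔTR = 0.77 × (−€443 million) = −€341.11 million.
Expenditure multiplier = 1/(1 − c(1−t)) = 1/(1 − 0.77×0.72) = 1/0.4456 ≈ 2.244.
The transfer multiplier is c × k ≈ 1.728, so ΔY = k × (c·ΔTR) = (−€341.11 million) / 0.4456 ≈ −€765.5 million.

−€765.5 million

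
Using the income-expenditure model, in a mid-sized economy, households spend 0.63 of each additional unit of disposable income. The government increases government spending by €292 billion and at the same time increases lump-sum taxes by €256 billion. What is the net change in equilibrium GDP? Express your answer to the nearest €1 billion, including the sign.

Expenditure multiplier = 1/(1 − MPC) = 1/(1 − 0.63) = 1/0.37 ≈ 2.703.
ΔG contributes k·ΔG = (+€292 billion) / 0.37 ≈ +€789.2 billion.
ΔT of +€256 billion changes first-round spending by −c·ΔT = −€161.28 billion, contributing k·(−c·ΔT) = (−€161.28 billion) / 0.37 ≈ −€435.9 billion.
Net ΔY = k(ΔG − c·ΔT) = (+€130.72 billion) / 0.37 ≈ +€353 billion.

+€353 billion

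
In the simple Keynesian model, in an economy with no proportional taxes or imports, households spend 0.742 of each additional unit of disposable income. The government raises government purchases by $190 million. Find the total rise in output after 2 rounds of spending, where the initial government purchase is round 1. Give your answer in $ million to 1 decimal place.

Round 1 adds ΔG = $190 million; each later round is MPC = 0.742 times the previous.
After 2 rounds: 190 + 140.98 = ΔG·(1 − c^2)/(1 − c) = 190 × (1 − 0.550564)/0.258 ≈ $331 million.

$331.0 million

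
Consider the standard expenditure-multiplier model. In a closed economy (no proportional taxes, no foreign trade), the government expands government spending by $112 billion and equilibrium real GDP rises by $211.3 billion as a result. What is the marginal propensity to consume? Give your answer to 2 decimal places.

0.47

Implied spending multiplier k = ΔY/ΔG = 211.3/112 ≈ 1.8866.
Since k = 1/(1 − MPC), MPC = 1 − 1/k = 1 − ΔG/ΔY = 1 − 112/211.3 ≈ 0.47.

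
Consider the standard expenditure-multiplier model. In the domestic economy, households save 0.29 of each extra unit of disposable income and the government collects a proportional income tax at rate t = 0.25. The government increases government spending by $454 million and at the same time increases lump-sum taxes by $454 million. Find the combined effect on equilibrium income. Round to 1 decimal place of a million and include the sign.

MPC = 1 − MPS = 1 − 0.29 = 0.71.
Expenditure multiplier = 1/(1 − c(1−t)) = 1/(1 − 0.71×0.75) = 1/0.4675 ≈ 2.139.
ΔG contributes k·ΔG = (+$454 million) / 0.4675 ≈ +$971.1 million.
ΔT of +$454 million changes first-round spending by −c·ΔT = −$322.34 million, contributing k·(−c·ΔT) = (−$322.34 million) / 0.4675 ≈ −$689.5 million.
Net ΔY = k(ΔG − c·ΔT) = (+$131.66 million) / 0.4675 ≈ +$281.6 million.

+$281.6 million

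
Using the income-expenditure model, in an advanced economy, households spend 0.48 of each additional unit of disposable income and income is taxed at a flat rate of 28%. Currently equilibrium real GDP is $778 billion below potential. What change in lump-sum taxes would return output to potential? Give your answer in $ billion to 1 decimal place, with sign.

Spending multiplier = 1/(1 − c(1−t)) = 1/(1 − 0.48×0.72) = 1/0.6544 ≈ 1.528.
Tax multiplier = −c·k = −0.48/0.6544 ≈ −0.733. Need ΔY = +$778 billion, so ΔT = ΔY/(−c·k) = −(+$778 billion) × 0.6544 / 0.48 ≈ −$1,060.7 billion.
The government should cut lump-sum taxes by $1,060.7 billion.

−$1,060.7 billion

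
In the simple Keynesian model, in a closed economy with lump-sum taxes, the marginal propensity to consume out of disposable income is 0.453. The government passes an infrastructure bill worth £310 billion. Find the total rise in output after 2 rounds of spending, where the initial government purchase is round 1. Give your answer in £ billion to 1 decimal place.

£450.4 billion

Round 1 adds ΔG = £310 billion; each later round is MPC = 0.453 times the previous.
After 2 rounds: 310 + 140.43 = ΔG·(1 − c^2)/(1 − c) = 310 × (1 − 0.205209)/0.547 ≈ £450.4 billion.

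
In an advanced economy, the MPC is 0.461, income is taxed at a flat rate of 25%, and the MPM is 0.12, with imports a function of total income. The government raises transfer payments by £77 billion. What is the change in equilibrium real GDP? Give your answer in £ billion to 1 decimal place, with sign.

+£45.8 billion

The transfer change shifts disposable income by +£77 billion, so first-round consumption changes by c·ΔTR = 0.461 × (+£77 billion) = +£35.497 billion.
Expenditure multiplier = 1/(1 − c(1−t) + m) = 1/(1 − 0.461×0.75 + 0.12) = 1/0.77425 ≈ 1.292.
The transfer multiplier is c × k ≈ 0.595, so ΔY = k × (c·ΔTR) = (+£35.497 billion) / 0.77425 ≈ +£45.8 billion.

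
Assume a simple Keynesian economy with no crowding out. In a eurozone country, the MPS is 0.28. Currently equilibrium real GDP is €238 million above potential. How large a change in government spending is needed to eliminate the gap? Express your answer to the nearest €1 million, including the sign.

−€67 million

MPC = 1 − MPS = 1 − 0.28 = 0.72.
Spending multiplier = 1/(1 − MPC) = 1/(1 − 0.72) = 1/0.28 ≈ 3.571.
Need ΔY = −€238 million, so ΔG = ΔY/k = (−€238 million) × 0.28 ≈ −€67 million.
The government should cut government spending by €67 million.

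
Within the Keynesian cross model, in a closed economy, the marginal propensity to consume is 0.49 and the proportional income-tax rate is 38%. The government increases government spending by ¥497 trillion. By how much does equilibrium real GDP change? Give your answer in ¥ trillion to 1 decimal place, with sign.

Expenditure multiplier = 1/(1 − c(1−t)) = 1/(1 − 0.49×0.62) = 1/0.6962 ≈ 1.436.
ΔY = k × ΔG = (+¥497 trillion) / 0.6962 ≈ +¥713.9 trillion.

+¥713.9 trillion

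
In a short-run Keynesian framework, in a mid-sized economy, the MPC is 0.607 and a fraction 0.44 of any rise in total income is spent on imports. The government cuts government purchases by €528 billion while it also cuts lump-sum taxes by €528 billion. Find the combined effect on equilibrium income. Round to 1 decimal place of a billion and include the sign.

Expenditure multiplier = 1/(1 − c + m) = 1/(1 − 0.607 + 0.44) = 1/0.833 ≈ 1.2.
ΔG contributes k·ΔG = (−€528 billion) / 0.833 ≈ −€633.9 billion.
ΔT of −€528 billion changes first-round spending by −c·ΔT = +€320.496 billion, contributing k·(−c·ΔT) = (+€320.496 billion) / 0.833 ≈ +€384.7 billion.
Net ΔY = k(ΔG − c·ΔT) = (−€207.504 billion) / 0.833 ≈ −€249.1 billion.

−€249.1 billion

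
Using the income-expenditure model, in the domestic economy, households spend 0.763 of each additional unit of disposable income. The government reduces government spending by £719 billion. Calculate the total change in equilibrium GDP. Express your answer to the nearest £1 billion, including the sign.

−£3,034 billion

Government-spending multiplier = 1/(1 − MPC) = 1/(1 − 0.763) = 1/0.237 ≈ 4.219.
ΔY = k × ΔG = (−£719 billion) / 0.237 ≈ −£3,034 billion.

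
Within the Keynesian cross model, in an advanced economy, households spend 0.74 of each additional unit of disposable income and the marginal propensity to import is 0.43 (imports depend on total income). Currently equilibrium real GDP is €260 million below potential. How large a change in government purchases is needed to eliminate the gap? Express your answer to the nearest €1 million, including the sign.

+€179 million

Spending multiplier = 1/(1 − c + m) = 1/(1 − 0.74 + 0.43) = 1/0.69 ≈ 1.449.
Need ΔY = +€260 million, so ΔG = ΔY/k = (+€260 million) × 0.69 ≈ +€179 million.
The government should increase government purchases by €179 million.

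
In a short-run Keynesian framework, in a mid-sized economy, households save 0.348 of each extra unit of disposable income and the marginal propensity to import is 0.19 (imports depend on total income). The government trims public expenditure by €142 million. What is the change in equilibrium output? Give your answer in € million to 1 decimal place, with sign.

−€263.9 million

MPC = 1 − MPS = 1 − 0.348 = 0.652.
Government-spending multiplier = 1/(1 − c + m) = 1/(1 − 0.652 + 0.19) = 1/0.538 ≈ 1.859.
ΔY = k × ΔG = (−€142 million) / 0.538 ≈ −€263.9 million.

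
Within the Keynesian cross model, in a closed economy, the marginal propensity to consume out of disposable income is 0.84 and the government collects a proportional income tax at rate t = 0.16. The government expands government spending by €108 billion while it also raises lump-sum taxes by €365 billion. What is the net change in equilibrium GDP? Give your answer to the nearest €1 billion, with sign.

Expenditure multiplier = 1/(1 − c(1−t)) = 1/(1 − 0.84×0.84) = 1/0.2944 ≈ 3.397.
ΔG contributes k·ΔG = (+€108 billion) / 0.2944 ≈ +€366.8 billion.
ΔT of +€365 billion changes first-round spending by −c·ΔT = −€306.6 billion, contributing k·(−c·ΔT) = (−€306.6 billion) / 0.2944 ≈ −€1,041.4 billion.
Net ΔY = k(ΔG − c·ΔT) = (−€198.6 billion) / 0.2944 ≈ −€675 billion.

−€675 billion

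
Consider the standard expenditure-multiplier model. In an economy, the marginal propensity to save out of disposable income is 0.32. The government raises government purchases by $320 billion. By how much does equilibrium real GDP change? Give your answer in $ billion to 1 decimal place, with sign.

+$1,000.0 billion

MPC = 1 − MPS = 1 − 0.32 = 0.68.
Spending multiplier = 1/(1 − MPC) = 1/(1 − 0.68) = 1/0.32 = 3.125.
ΔY = k × ΔG = (+$320 billion) / 0.32 = +$1,000 billion.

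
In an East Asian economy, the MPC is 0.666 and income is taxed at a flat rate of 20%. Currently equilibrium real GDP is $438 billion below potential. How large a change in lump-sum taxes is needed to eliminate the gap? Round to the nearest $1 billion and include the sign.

Spending multiplier = 1/(1 − c(1−t)) = 1/(1 − 0.666×0.8) = 1/0.4672 ≈ 2.14.
Tax multiplier = −c·k = −0.666/0.4672 ≈ −1.426. Need ΔY = +$438 billion, so ΔT = ΔY/(−c·k) = −(+$438 billion) × 0.4672 / 0.666 ≈ −$307 billion.
The government should cut lump-sum taxes by $307 billion.

−$307 billion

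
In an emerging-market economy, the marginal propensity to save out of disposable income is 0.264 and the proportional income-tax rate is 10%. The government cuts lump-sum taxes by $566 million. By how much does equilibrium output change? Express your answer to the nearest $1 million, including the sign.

MPC = 1 − MPS = 1 − 0.264 = 0.736.
A lump-sum tax change of −$566 million shifts disposable income by +$566 million; first-round consumption changes by −c × ΔT = −0.736 × (−$566 million) = +$416.576 million.
Expenditure multiplier = 1/(1 − c(1−t)) = 1/(1 − 0.736×0.9) = 1/0.3376 ≈ 2.962.
The tax multiplier is −c × k ≈ −2.18, so ΔY = k × (−c·ΔT) = (+$416.576 million) / 0.3376 ≈ +$1,234 million.

+$1,234 million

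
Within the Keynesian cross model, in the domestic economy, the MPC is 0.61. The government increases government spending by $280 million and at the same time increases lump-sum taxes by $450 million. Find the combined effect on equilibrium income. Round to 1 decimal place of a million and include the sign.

+$14.1 million

Expenditure multiplier = 1/(1 − MPC) = 1/(1 − 0.61) = 1/0.39 ≈ 2.564.
ΔG contributes k·ΔG = (+$280 million) / 0.39 ≈ +$717.9 million.
ΔT of +$450 million changes first-round spending by −c·ΔT = −$274.5 million, contributing k·(−c·ΔT) = (−$274.5 million) / 0.39 ≈ −$703.8 million.
Net ΔY = k(ΔG − c·ΔT) = (+$5.5 million) / 0.39 ≈ +$14.1 million.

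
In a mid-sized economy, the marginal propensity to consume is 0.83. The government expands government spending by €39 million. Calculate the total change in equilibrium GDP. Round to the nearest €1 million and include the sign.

+€229 million

Expenditure multiplier = 1/(1 − MPC) = 1/(1 − 0.83) = 1/0.17 ≈ 5.882.
ΔY = k × ΔG = (+€39 million) / 0.17 ≈ +€229 million.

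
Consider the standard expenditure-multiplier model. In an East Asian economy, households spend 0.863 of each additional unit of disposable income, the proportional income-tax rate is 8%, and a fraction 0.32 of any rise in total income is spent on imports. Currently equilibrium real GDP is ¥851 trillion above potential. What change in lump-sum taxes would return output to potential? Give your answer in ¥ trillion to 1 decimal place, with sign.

Spending multiplier = 1/(1 − c(1−t) + m) = 1/(1 − 0.863×0.92 + 0.32) = 1/0.52604 ≈ 1.901.
Tax multiplier = −c·k = −0.863/0.52604 ≈ −1.641. Need ΔY = −¥851 trillion, so ΔT = ΔY/(−c·k) = −(−¥851 trillion) × 0.52604 / 0.863 ≈ +¥518.7 trillion.
The government should raise lump-sum taxes by ¥518.7 trillion.

+¥518.7 trillion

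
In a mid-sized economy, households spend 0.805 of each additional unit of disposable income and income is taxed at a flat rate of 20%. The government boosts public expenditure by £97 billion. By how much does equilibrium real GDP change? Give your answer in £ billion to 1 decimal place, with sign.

Spending multiplier = 1/(1 − c(1−t)) = 1/(1 − 0.805×0.8) = 1/0.356 ≈ 2.809.
ΔY = k × ΔG = (+£97 billion) / 0.356 ≈ +£272.5 billion.

+£272.5 billion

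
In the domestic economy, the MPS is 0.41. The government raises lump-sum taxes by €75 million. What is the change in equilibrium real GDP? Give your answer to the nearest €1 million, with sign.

−€108 million

MPC = 1 − MPS = 1 − 0.41 = 0.59.
A lump-sum tax change of +€75 million shifts disposable income by −€75 million; first-round consumption changes by −c × ΔT = −0.59 × (+€75 million) = −€44.25 million.
Expenditure multiplier = 1/(1 − MPC) = 1/(1 − 0.59) = 1/0.41 ≈ 2.439.
The tax multiplier is −c × k ≈ −1.439, so ΔY = k × (−c·ΔT) = (−€44.25 million) / 0.41 ≈ −€108 million.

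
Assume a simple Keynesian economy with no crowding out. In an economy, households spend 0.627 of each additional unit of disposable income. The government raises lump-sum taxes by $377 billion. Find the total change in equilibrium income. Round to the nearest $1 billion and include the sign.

−$634 billion

A lump-sum tax change of +$377 billion shifts disposable income by −$377 billion; first-round consumption changes by −c × ΔT = −0.627 × (+$377 billion) = −$236.379 billion.
Expenditure multiplier = 1/(1 − MPC) = 1/(1 − 0.627) = 1/0.373 ≈ 2.681.
The tax multiplier is −c × k ≈ −1.681, so ΔY = k × (−c·ΔT) = (−$236.379 billion) / 0.373 ≈ −$634 billion.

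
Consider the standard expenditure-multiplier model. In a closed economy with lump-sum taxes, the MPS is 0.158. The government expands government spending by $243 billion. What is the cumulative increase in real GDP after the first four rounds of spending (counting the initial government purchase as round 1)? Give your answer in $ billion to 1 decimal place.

MPC = 1 − MPS = 1 − 0.158 = 0.842.
Round 1 adds ΔG = $243 billion; each later round is MPC = 0.842 times the previous.
After 4 rounds: 243 + 204.606 + 172.278252 + 145.058288184 = ΔG·(1 − c^4)/(1 − c) = 243 × (1 − 0.502629953296)/0.158 ≈ $764.9 billion.

$764.9 billion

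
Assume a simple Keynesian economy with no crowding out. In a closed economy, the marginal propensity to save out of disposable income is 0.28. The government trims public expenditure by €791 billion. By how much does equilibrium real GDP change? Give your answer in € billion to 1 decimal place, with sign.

−€2,825.0 billion

MPC = 1 − MPS = 1 − 0.28 = 0.72.
Spending multiplier = 1/(1 − MPC) = 1/(1 − 0.72) = 1/0.28 ≈ 3.571.
ΔY = k × ΔG = (−€791 billion) / 0.28 = −€2,825 billion.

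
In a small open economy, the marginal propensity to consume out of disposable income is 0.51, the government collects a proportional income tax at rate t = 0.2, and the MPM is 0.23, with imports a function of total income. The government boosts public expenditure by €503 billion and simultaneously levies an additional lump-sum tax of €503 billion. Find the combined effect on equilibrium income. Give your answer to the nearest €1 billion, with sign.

Expenditure multiplier = 1/(1 − c(1−t) + m) = 1/(1 − 0.51×0.8 + 0.23) = 1/0.822 ≈ 1.217.
ΔG contributes k·ΔG = (+€503 billion) / 0.822 ≈ +€611.9 billion.
ΔT of +€503 billion changes first-round spending by −c·ΔT = −€256.53 billion, contributing k·(−c·ΔT) = (−€256.53 billion) / 0.822 ≈ −€312.1 billion.
Net ΔY = k(ΔG − c·ΔT) = (+€246.47 billion) / 0.822 ≈ +€300 billion.

+€300 billion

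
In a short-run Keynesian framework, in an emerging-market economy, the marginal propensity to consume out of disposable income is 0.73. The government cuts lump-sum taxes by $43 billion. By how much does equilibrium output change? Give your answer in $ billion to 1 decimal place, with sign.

A lump-sum tax change of −$43 billion shifts disposable income by +$43 billion; first-round consumption changes by −c × ΔT = −0.73 × (−$43 billion) = +$31.39 billion.
Expenditure multiplier = 1/(1 − MPC) = 1/(1 − 0.73) = 1/0.27 ≈ 3.704.
The tax multiplier is −c × k ≈ −2.704, so ΔY = k × (−c·ΔT) = (+$31.39 billion) / 0.27 ≈ +$116.3 billion.

+$116.3 billion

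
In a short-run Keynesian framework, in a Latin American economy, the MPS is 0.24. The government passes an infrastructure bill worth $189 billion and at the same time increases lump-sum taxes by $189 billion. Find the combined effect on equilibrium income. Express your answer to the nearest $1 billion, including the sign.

MPC = 1 − MPS = 1 − 0.24 = 0.76.
Expenditure multiplier = 1/(1 − MPC) = 1/(1 − 0.76) = 1/0.24 ≈ 4.167.
ΔG contributes k·ΔG = (+$189 billion) / 0.24 = +$787.5 billion.
ΔT of +$189 billion changes first-round spending by −c·ΔT = −$143.64 billion, contributing k·(−c·ΔT) = (−$143.64 billion) / 0.24 = −$598.5 billion.
With ΔG = ΔT and no other leakages, the balanced-budget multiplier is 1, so ΔY = ΔG = +$189 billion.

+$189 billion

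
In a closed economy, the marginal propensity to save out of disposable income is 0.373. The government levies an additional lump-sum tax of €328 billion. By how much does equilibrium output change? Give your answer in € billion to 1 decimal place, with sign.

−€551.4 billion

MPC = 1 − MPS = 1 − 0.373 = 0.627.
A lump-sum tax change of +€328 billion shifts disposable income by −€328 billion; first-round consumption changes by −c × ΔT = −0.627 × (+€328 billion) = −€205.656 billion.
Expenditure multiplier = 1/(1 − MPC) = 1/(1 − 0.627) = 1/0.373 ≈ 2.681.
The tax multiplier is −c × k ≈ −1.681, so ΔY = k × (−c·ΔT) = (−€205.656 billion) / 0.373 ≈ −€551.4 billion.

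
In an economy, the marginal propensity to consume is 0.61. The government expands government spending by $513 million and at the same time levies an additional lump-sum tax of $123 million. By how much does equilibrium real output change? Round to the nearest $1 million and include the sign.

Expenditure multiplier = 1/(1 − MPC) = 1/(1 − 0.61) = 1/0.39 ≈ 2.564.
ΔG contributes k·ΔG = (+$513 million) / 0.39 ≈ +$1,315.4 million.
ΔT of +$123 million changes first-round spending by −c·ΔT = −$75.03 million, contributing k·(−c·ΔT) = (−$75.03 million) / 0.39 ≈ −$192.4 million.
Net ΔY = k(ΔG − c·ΔT) = (+$437.97 million) / 0.39 = +$1,123 million.

+$1,123 million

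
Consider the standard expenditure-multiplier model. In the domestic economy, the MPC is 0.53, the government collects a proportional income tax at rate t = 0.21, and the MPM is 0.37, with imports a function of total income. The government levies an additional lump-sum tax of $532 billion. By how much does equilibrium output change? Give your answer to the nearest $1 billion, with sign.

−$296 billion

A lump-sum tax change of +$532 billion shifts disposable income by −$532 billion; first-round consumption changes by −c × ΔT = −0.53 × (+$532 billion) = −$281.96 billion.
Expenditure multiplier = 1/(1 − c(1−t) + m) = 1/(1 − 0.53×0.79 + 0.37) = 1/0.9513 ≈ 1.051.
The tax multiplier is −c × k ≈ −0.557, so ΔY = k × (−c·ΔT) = (−$281.96 billion) / 0.9513 ≈ −$296 billion.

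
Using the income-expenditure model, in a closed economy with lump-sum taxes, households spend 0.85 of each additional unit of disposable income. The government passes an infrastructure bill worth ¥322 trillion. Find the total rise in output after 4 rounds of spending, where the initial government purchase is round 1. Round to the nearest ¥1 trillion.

¥1,026 trillion

Round 1 adds ΔG = ¥322 trillion; each later round is MPC = 0.85 times the previous.
After 4 rounds: 322 + 273.7 + 232.645 + 197.74825 = ΔG·(1 − c^4)/(1 − c) = 322 × (1 − 0.52200625)/0.15 ≈ ¥1,026 trillion.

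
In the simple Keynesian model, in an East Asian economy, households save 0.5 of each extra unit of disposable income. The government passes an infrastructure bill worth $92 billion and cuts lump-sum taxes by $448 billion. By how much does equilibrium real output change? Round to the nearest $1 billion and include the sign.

+$632 billion

MPC = 1 − MPS = 1 − 0.5 = 0.5.
Expenditure multiplier = 1/(1 − MPC) = 1/(1 − 0.5) = 1/0.5 = 2.
ΔG contributes k·ΔG = (+$92 billion) / 0.5 = +$184 billion.
ΔT of −$448 billion changes first-round spending by −c·ΔT = +$224 billion, contributing k·(−c·ΔT) = (+$224 billion) / 0.5 = +$448 billion.
Net ΔY = k(ΔG − c·ΔT) = (+$316 billion) / 0.5 = +$632 billion.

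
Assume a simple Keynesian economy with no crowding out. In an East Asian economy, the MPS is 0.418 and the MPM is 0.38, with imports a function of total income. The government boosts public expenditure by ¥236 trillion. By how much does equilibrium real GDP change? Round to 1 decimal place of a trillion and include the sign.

+¥295.7 trillion

MPC = 1 − MPS = 1 − 0.418 = 0.582.
Expenditure multiplier = 1/(1 − c + m) = 1/(1 − 0.582 + 0.38) = 1/0.798 ≈ 1.253.
ΔY = k × ΔG = (+¥236 trillion) / 0.798 ≈ +¥295.7 trillion.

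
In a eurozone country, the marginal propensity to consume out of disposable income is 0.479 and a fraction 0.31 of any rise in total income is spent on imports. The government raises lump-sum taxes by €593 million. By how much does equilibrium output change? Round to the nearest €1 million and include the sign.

−€342 million

A lump-sum tax change of +€593 million shifts disposable income by −€593 million; first-round consumption changes by −c × ΔT = −0.479 × (+€593 million) = −€284.047 million.
Expenditure multiplier = 1/(1 − c + m) = 1/(1 − 0.479 + 0.31) = 1/0.831 ≈ 1.203.
The tax multiplier is −c × k ≈ −0.576, so ΔY = k × (−c·ΔT) = (−€284.047 million) / 0.831 ≈ −€342 million.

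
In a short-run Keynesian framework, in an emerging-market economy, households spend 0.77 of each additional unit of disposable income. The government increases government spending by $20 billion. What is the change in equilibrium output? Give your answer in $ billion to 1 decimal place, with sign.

Spending multiplier = 1/(1 − MPC) = 1/(1 − 0.77) = 1/0.23 ≈ 4.348.
ΔY = k × ΔG = (+$20 billion) / 0.23 ≈ +$87 billion.

+$87.0 billion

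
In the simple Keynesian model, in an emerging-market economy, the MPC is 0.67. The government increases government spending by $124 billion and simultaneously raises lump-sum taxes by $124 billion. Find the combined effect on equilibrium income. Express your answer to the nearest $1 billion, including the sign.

+$124 billion

Expenditure multiplier = 1/(1 − MPC) = 1/(1 − 0.67) = 1/0.33 ≈ 3.03.
ΔG contributes k·ΔG = (+$124 billion) / 0.33 ≈ +$375.8 billion.
ΔT of +$124 billion changes first-round spending by −c·ΔT = −$83.08 billion, contributing k·(−c·ΔT) = (−$83.08 billion) / 0.33 ≈ −$251.8 billion.
With ΔG = ΔT and no other leakages, the balanced-budget multiplier is 1, so ΔY = ΔG = +$124 billion.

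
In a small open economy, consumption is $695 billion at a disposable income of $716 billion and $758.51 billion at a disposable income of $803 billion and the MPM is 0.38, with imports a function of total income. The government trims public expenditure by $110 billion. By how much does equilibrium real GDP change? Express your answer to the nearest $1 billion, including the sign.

−$169 billion

MPC = ΔC/ΔYd = (758.51 − 695)/(803 − 716) = 63.51/87 = 0.73.
Government-spending multiplier = 1/(1 − c + m) = 1/(1 − 0.73 + 0.38) = 1/0.65 ≈ 1.538.
ΔY = k × ΔG = (−$110 billion) / 0.65 ≈ −$169 billion.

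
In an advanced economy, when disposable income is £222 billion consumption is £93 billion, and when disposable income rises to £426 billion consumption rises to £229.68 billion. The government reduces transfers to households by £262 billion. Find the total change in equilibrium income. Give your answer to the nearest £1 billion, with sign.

−£532 billion

MPC = ΔC/ΔYd = (229.68 − 93)/(426 − 222) = 136.68/204 = 0.67.
The transfer change shifts disposable income by −£262 billion, so first-round consumption changes by c·ΔTR = 0.67 × (−£262 billion) = −£175.54 billion.
Expenditure multiplier = 1/(1 − MPC) = 1/(1 − 0.67) = 1/0.33 ≈ 3.03.
The transfer multiplier is c × k ≈ 2.03, so ΔY = k × (c·ΔTR) = (−£175.54 billion) / 0.33 ≈ −£532 billion.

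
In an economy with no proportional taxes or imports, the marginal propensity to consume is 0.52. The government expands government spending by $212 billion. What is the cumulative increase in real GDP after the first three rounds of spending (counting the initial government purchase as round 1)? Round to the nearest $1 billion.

Round 1 adds ΔG = $212 billion; each later round is MPC = 0.52 times the previous.
After 3 rounds: 212 + 110.24 + 57.3248 = ΔG·(1 − c^3)/(1 − c) = 212 × (1 − 0.140608)/0.48 ≈ $380 billion.

$380 billion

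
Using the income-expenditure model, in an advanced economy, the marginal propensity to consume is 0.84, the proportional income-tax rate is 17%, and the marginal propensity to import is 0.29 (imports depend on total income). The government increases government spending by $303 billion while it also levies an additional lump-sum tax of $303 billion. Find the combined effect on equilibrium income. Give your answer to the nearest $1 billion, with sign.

+$82 billion

Expenditure multiplier = 1/(1 − c(1−t) + m) = 1/(1 − 0.84×0.83 + 0.29) = 1/0.5928 ≈ 1.687.
ΔG contributes k·ΔG = (+$303 billion) / 0.5928 ≈ +$511.1 billion.
ΔT of +$303 billion changes first-round spending by −c·ΔT = −$254.52 billion, contributing k·(−c·ΔT) = (−$254.52 billion) / 0.5928 ≈ −$429.4 billion.
Net ΔY = k(ΔG − c·ΔT) = (+$48.48 billion) / 0.5928 ≈ +$82 billion.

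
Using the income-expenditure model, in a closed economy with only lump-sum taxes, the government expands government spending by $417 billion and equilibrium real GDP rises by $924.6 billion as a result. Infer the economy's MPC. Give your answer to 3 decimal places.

0.549

Implied spending multiplier k = ΔY/ΔG = 924.6/417 ≈ 2.2173.
Since k = 1/(1 − MPC), MPC = 1 − 1/k = 1 − ΔG/ΔY = 1 − 417/924.6 ≈ 0.549.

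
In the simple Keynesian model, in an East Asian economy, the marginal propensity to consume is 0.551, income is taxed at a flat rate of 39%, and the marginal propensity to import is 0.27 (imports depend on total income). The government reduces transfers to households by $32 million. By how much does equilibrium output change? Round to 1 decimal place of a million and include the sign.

−$18.9 million

The transfer change shifts disposable income by −$32 million, so first-round consumption changes by c·ΔTR = 0.551 × (−$32 million) = −$17.632 million.
Expenditure multiplier = 1/(1 − c(1−t) + m) = 1/(1 − 0.551×0.61 + 0.27) = 1/0.93389 ≈ 1.071.
The transfer multiplier is c × k ≈ 0.59, so ΔY = k × (c·ΔTR) = (−$17.632 million) / 0.93389 ≈ −$18.9 million.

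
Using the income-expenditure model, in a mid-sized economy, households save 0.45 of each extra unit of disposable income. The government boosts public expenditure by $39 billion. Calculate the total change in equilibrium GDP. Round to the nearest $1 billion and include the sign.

MPC = 1 − MPS = 1 − 0.45 = 0.55.
Expenditure multiplier = 1/(1 − MPC) = 1/(1 − 0.55) = 1/0.45 ≈ 2.222.
ΔY = k × ΔG = (+$39 billion) / 0.45 ≈ +$87 billion.

+$87 billion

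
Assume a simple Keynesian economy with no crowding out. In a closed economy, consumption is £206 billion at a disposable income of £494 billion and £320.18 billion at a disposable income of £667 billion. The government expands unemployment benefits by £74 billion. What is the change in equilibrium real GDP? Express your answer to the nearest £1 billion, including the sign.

+£144 billion

MPC = ΔC/ΔYd = (320.18 − 206)/(667 − 494) = 114.18/173 = 0.66.
The transfer change shifts disposable income by +£74 billion, so first-round consumption changes by c·ΔTR = 0.66 × (+£74 billion) = +£48.84 billion.
Expenditure multiplier = 1/(1 − MPC) = 1/(1 − 0.66) = 1/0.34 ≈ 2.941.
The transfer multiplier is c × k ≈ 1.941, so ΔY = k × (c·ΔTR) = (+£48.84 billion) / 0.34 ≈ +£144 billion.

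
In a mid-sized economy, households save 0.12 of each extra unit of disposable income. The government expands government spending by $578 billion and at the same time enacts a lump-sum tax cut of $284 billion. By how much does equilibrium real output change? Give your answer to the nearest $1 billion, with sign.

+$6,899 billion

MPC = 1 − MPS = 1 − 0.12 = 0.88.
Expenditure multiplier = 1/(1 − MPC) = 1/(1 − 0.88) = 1/0.12 ≈ 8.333.
ΔG contributes k·ΔG = (+$578 billion) / 0.12 ≈ +$4,816.7 billion.
ΔT of −$284 billion changes first-round spending by −c·ΔT = +$249.92 billion, contributing k·(−c·ΔT) = (+$249.92 billion) / 0.12 ≈ +$2,082.7 billion.
Net ΔY = k(ΔG − c·ΔT) = (+$827.92 billion) / 0.12 ≈ +$6,899 billion.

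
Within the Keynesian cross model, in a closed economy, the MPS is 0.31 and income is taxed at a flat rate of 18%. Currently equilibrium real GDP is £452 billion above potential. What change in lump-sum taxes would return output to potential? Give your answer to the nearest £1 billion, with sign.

MPC = 1 − MPS = 1 − 0.31 = 0.69.
Spending multiplier = 1/(1 − c(1−t)) = 1/(1 − 0.69×0.82) = 1/0.4342 ≈ 2.303.
Tax multiplier = −c·k = −0.69/0.4342 ≈ −1.589. Need ΔY = −£452 billion, so ΔT = ΔY/(−c·k) = −(−£452 billion) × 0.4342 / 0.69 ≈ +£284 billion.
The government should raise lump-sum taxes by £284 billion.

+£284 billion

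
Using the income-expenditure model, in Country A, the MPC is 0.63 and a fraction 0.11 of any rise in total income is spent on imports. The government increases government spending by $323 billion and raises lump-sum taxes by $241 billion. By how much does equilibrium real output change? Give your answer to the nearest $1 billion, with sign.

+$357 billion

Expenditure multiplier = 1/(1 − c + m) = 1/(1 − 0.63 + 0.11) = 1/0.48 ≈ 2.083.
ΔG contributes k·ΔG = (+$323 billion) / 0.48 ≈ +$672.9 billion.
ΔT of +$241 billion changes first-round spending by −c·ΔT = −$151.83 billion, contributing k·(−c·ΔT) = (−$151.83 billion) / 0.48 ≈ −$316.3 billion.
Net ΔY = k(ΔG − c·ΔT) = (+$171.17 billion) / 0.48 ≈ +$357 billion.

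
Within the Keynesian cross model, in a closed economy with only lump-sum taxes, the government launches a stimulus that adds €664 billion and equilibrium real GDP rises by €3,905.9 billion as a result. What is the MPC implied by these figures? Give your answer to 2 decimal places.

0.83

Implied spending multiplier k = ΔY/ΔG = 3,905.9/664 ≈ 5.8824.
Since k = 1/(1 − MPC), MPC = 1 − 1/k = 1 − ΔG/ΔY = 1 − 664/3,905.9 ≈ 0.83.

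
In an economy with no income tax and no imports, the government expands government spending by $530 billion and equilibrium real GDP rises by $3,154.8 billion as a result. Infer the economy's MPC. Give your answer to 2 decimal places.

0.83

Implied spending multiplier k = ΔY/ΔG = 3,154.8/530 ≈ 5.9525.
Since k = 1/(1 − MPC), MPC = 1 − 1/k = 1 − ΔG/ΔY = 1 − 530/3,154.8 ≈ 0.83.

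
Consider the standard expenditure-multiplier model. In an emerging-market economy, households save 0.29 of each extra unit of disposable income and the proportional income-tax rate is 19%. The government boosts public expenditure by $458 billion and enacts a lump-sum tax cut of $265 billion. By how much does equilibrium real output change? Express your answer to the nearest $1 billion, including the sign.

+$1,521 billion

MPC = 1 − MPS = 1 − 0.29 = 0.71.
Expenditure multiplier = 1/(1 − c(1−t)) = 1/(1 − 0.71×0.81) = 1/0.4249 ≈ 2.353.
ΔG contributes k·ΔG = (+$458 billion) / 0.4249 ≈ +$1,077.9 billion.
ΔT of −$265 billion changes first-round spending by −c·ΔT = +$188.15 billion, contributing k·(−c·ΔT) = (+$188.15 billion) / 0.4249 ≈ +$442.8 billion.
Net ΔY = k(ΔG − c·ΔT) = (+$646.15 billion) / 0.4249 ≈ +$1,521 billion.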